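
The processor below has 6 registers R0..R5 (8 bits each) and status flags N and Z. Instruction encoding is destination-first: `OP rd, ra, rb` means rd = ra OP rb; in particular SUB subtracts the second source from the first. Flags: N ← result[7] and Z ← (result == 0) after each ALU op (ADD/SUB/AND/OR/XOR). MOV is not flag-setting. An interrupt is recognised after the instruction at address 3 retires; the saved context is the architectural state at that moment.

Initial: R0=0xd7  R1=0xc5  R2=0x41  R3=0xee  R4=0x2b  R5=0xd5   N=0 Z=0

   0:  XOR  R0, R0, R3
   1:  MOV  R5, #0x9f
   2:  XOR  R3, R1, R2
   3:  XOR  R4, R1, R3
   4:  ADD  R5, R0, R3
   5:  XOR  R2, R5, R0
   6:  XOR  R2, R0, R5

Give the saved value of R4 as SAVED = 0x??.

SAVED = 0x41

after  0: R0=0x39 R1=0xc5 R2=0x41 R3=0xee R4=0x2b R5=0xd5  N=0 Z=0
after  1: R0=0x39 R1=0xc5 R2=0x41 R3=0xee R4=0x2b R5=0x9f  N=0 Z=0
after  2: R0=0x39 R1=0xc5 R2=0x41 R3=0x84 R4=0x2b R5=0x9f  N=1 Z=0
after  3: R0=0x39 R1=0xc5 R2=0x41 R3=0x84 R4=0x41 R5=0x9f  N=0 Z=0
-- IRQ taken; context saved, return-PC = 4 --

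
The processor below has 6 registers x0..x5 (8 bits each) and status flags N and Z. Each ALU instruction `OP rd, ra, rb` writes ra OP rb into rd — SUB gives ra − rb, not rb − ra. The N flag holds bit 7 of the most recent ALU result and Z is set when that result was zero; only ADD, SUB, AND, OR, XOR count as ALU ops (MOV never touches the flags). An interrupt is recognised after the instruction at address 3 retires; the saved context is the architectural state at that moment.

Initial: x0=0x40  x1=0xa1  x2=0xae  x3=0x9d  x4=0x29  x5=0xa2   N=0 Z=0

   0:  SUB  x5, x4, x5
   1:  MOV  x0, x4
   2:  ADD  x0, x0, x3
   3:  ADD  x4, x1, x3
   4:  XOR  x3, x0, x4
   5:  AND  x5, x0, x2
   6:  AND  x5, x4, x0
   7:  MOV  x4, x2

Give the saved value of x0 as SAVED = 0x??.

after  0: x0=0x40 x1=0xa1 x2=0xae x3=0x9d x4=0x29 x5=0x87  N=1 Z=0
after  1: x0=0x29 x1=0xa1 x2=0xae x3=0x9d x4=0x29 x5=0x87  N=1 Z=0
after  2: x0=0xc6 x1=0xa1 x2=0xae x3=0x9d x4=0x29 x5=0x87  N=1 Z=0
after  3: x0=0xc6 x1=0xa1 x2=0xae x3=0x9d x4=0x3e x5=0x87  N=0 Z=0
-- IRQ taken; context saved, return-PC = 4 --

SAVED = 0xc6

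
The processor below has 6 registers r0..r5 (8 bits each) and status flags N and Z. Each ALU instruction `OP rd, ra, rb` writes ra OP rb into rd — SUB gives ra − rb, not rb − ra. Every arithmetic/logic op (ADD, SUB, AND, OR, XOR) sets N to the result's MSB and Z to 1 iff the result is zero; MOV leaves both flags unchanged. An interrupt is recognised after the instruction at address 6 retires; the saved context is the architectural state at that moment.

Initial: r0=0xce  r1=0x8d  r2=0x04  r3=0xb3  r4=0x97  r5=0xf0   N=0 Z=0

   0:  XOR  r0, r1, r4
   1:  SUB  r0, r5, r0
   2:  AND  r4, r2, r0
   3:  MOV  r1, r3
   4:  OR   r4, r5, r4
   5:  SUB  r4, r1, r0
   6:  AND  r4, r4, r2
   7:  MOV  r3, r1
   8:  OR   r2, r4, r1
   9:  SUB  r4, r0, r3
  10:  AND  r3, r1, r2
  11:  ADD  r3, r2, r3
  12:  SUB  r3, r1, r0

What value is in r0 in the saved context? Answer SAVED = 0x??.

SAVED = 0xd6

after  0: r0=0x1a r1=0x8d r2=0x04 r3=0xb3 r4=0x97 r5=0xf0  N=0 Z=0
after  1: r0=0xd6 r1=0x8d r2=0x04 r3=0xb3 r4=0x97 r5=0xf0  N=1 Z=0
after  2: r0=0xd6 r1=0x8d r2=0x04 r3=0xb3 r4=0x04 r5=0xf0  N=0 Z=0
after  3: r0=0xd6 r1=0xb3 r2=0x04 r3=0xb3 r4=0x04 r5=0xf0  N=0 Z=0
after  4: r0=0xd6 r1=0xb3 r2=0x04 r3=0xb3 r4=0xf4 r5=0xf0  N=1 Z=0
after  5: r0=0xd6 r1=0xb3 r2=0x04 r3=0xb3 r4=0xdd r5=0xf0  N=1 Z=0
after  6: r0=0xd6 r1=0xb3 r2=0x04 r3=0xb3 r4=0x04 r5=0xf0  N=0 Z=0
-- IRQ taken; context saved, return-PC = 7 --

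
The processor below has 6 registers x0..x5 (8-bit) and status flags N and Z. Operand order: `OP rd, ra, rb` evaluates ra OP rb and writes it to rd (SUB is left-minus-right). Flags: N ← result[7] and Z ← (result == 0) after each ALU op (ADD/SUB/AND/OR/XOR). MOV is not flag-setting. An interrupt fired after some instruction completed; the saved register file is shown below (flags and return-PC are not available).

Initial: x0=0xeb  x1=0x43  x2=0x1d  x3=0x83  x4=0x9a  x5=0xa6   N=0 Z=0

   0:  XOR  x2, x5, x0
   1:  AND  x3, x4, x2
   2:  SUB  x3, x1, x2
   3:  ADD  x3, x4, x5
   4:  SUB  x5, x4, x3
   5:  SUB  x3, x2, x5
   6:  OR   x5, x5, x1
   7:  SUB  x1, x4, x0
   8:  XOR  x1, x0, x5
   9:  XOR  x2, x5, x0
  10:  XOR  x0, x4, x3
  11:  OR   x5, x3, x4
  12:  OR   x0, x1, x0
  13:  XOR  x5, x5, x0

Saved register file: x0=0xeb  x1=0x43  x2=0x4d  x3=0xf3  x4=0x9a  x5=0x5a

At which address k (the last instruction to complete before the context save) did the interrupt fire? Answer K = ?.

after  0: x0=0xeb x1=0x43 x2=0x4d x3=0x83 x4=0x9a x5=0xa6  N=0 Z=0
after  1: x0=0xeb x1=0x43 x2=0x4d x3=0x08 x4=0x9a x5=0xa6  N=0 Z=0
after  2: x0=0xeb x1=0x43 x2=0x4d x3=0xf6 x4=0x9a x5=0xa6  N=1 Z=0
after  3: x0=0xeb x1=0x43 x2=0x4d x3=0x40 x4=0x9a x5=0xa6  N=0 Z=0
after  4: x0=0xeb x1=0x43 x2=0x4d x3=0x40 x4=0x9a x5=0x5a  N=0 Z=0
after  5: x0=0xeb x1=0x43 x2=0x4d x3=0xf3 x4=0x9a x5=0x5a  N=1 Z=0
-- IRQ taken; context saved, return-PC = 6 --

K = 5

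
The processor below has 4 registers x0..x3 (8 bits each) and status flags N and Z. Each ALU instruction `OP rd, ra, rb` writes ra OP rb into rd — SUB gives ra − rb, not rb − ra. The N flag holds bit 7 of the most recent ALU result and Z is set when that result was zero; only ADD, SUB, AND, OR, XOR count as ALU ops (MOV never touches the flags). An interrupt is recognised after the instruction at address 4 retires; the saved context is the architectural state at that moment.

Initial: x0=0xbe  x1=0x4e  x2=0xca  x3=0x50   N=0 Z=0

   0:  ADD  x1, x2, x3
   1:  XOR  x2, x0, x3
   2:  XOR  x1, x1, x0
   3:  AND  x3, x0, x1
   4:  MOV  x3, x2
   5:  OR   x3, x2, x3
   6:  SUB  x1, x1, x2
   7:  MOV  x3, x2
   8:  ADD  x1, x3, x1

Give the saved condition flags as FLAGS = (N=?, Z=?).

FLAGS = (N=1, Z=0)

after  0: x0=0xbe x1=0x1a x2=0xca x3=0x50  N=0 Z=0
after  1: x0=0xbe x1=0x1a x2=0xee x3=0x50  N=1 Z=0
after  2: x0=0xbe x1=0xa4 x2=0xee x3=0x50  N=1 Z=0
after  3: x0=0xbe x1=0xa4 x2=0xee x3=0xa4  N=1 Z=0
after  4: x0=0xbe x1=0xa4 x2=0xee x3=0xee  N=1 Z=0
-- IRQ taken; context saved, return-PC = 5 --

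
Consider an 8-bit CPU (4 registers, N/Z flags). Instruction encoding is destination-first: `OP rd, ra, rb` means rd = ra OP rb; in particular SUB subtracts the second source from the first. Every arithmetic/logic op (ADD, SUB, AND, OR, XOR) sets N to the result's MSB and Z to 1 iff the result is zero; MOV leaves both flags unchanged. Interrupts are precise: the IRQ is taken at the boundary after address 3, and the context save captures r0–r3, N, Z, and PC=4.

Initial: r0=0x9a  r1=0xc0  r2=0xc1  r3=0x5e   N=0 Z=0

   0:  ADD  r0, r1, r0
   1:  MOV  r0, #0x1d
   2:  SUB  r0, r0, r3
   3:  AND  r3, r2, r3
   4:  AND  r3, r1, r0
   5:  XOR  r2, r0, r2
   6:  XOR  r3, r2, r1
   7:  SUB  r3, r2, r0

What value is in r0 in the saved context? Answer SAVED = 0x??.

SAVED = 0xbf

after  0: r0=0x5a r1=0xc0 r2=0xc1 r3=0x5e  N=0 Z=0
after  1: r0=0x1d r1=0xc0 r2=0xc1 r3=0x5e  N=0 Z=0
after  2: r0=0xbf r1=0xc0 r2=0xc1 r3=0x5e  N=1 Z=0
after  3: r0=0xbf r1=0xc0 r2=0xc1 r3=0x40  N=0 Z=0
-- IRQ taken; context saved, return-PC = 4 --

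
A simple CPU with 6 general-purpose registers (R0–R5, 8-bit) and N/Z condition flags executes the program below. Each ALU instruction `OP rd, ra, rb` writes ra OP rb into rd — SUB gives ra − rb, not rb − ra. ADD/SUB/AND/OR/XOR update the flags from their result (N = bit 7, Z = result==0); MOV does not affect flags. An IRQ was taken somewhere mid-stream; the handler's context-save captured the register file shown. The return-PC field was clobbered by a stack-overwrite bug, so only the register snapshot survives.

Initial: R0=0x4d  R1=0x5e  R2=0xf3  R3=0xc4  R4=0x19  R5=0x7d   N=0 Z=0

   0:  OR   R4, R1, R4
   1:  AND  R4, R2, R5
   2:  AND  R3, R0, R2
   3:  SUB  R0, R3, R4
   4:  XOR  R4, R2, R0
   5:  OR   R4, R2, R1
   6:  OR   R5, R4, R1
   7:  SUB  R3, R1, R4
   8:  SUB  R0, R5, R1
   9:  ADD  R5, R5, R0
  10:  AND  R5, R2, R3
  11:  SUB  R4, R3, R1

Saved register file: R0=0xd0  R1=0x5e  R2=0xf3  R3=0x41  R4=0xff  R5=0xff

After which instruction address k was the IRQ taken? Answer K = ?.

after  0: R0=0x4d R1=0x5e R2=0xf3 R3=0xc4 R4=0x5f R5=0x7d  N=0 Z=0
after  1: R0=0x4d R1=0x5e R2=0xf3 R3=0xc4 R4=0x71 R5=0x7d  N=0 Z=0
after  2: R0=0x4d R1=0x5e R2=0xf3 R3=0x41 R4=0x71 R5=0x7d  N=0 Z=0
after  3: R0=0xd0 R1=0x5e R2=0xf3 R3=0x41 R4=0x71 R5=0x7d  N=1 Z=0
after  4: R0=0xd0 R1=0x5e R2=0xf3 R3=0x41 R4=0x23 R5=0x7d  N=0 Z=0
after  5: R0=0xd0 R1=0x5e R2=0xf3 R3=0x41 R4=0xff R5=0x7d  N=1 Z=0
after  6: R0=0xd0 R1=0x5e R2=0xf3 R3=0x41 R4=0xff R5=0xff  N=1 Z=0
-- IRQ taken; context saved, return-PC = 7 --

K = 6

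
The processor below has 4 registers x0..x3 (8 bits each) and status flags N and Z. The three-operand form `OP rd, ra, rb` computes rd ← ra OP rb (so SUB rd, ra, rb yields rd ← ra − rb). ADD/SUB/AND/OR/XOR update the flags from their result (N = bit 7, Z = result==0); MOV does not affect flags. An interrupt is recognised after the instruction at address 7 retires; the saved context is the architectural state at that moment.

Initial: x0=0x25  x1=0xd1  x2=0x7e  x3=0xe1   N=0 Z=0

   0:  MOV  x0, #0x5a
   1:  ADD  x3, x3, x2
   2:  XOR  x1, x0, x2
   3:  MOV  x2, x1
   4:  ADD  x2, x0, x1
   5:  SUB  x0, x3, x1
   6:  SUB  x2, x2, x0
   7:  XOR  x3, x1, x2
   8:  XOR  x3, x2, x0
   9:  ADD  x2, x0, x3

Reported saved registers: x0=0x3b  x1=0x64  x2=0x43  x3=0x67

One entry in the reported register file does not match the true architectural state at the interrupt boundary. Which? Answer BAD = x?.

BAD = x1

after  0: x0=0x5a x1=0xd1 x2=0x7e x3=0xe1  N=0 Z=0
after  1: x0=0x5a x1=0xd1 x2=0x7e x3=0x5f  N=0 Z=0
after  2: x0=0x5a x1=0x24 x2=0x7e x3=0x5f  N=0 Z=0
after  3: x0=0x5a x1=0x24 x2=0x24 x3=0x5f  N=0 Z=0
after  4: x0=0x5a x1=0x24 x2=0x7e x3=0x5f  N=0 Z=0
after  5: x0=0x3b x1=0x24 x2=0x7e x3=0x5f  N=0 Z=0
after  6: x0=0x3b x1=0x24 x2=0x43 x3=0x5f  N=0 Z=0
after  7: x0=0x3b x1=0x24 x2=0x43 x3=0x67  N=0 Z=0
-- IRQ taken; context saved, return-PC = 8 --
mismatch: x1: reported 0x64 vs actual 0x24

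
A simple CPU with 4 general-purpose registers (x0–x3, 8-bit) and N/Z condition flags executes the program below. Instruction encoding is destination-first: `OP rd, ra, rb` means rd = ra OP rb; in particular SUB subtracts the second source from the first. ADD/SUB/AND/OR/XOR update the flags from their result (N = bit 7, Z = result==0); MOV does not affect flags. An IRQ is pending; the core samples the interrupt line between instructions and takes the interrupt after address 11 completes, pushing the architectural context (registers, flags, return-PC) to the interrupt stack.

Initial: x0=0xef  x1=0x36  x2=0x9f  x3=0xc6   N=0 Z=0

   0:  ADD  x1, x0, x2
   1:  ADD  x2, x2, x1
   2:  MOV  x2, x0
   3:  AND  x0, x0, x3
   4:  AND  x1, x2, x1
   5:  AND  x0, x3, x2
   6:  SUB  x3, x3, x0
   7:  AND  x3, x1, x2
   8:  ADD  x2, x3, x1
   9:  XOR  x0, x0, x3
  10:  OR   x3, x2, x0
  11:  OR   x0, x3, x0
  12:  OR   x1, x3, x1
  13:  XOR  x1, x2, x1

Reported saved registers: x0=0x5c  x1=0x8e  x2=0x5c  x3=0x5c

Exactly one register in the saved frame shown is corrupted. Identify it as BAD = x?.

after  0: x0=0xef x1=0x8e x2=0x9f x3=0xc6  N=1 Z=0
after  1: x0=0xef x1=0x8e x2=0x2d x3=0xc6  N=0 Z=0
after  2: x0=0xef x1=0x8e x2=0xef x3=0xc6  N=0 Z=0
after  3: x0=0xc6 x1=0x8e x2=0xef x3=0xc6  N=1 Z=0
after  4: x0=0xc6 x1=0x8e x2=0xef x3=0xc6  N=1 Z=0
after  5: x0=0xc6 x1=0x8e x2=0xef x3=0xc6  N=1 Z=0
after  6: x0=0xc6 x1=0x8e x2=0xef x3=0x00  N=0 Z=1
after  7: x0=0xc6 x1=0x8e x2=0xef x3=0x8e  N=1 Z=0
after  8: x0=0xc6 x1=0x8e x2=0x1c x3=0x8e  N=0 Z=0
after  9: x0=0x48 x1=0x8e x2=0x1c x3=0x8e  N=0 Z=0
after 10: x0=0x48 x1=0x8e x2=0x1c x3=0x5c  N=0 Z=0
after 11: x0=0x5c x1=0x8e x2=0x1c x3=0x5c  N=0 Z=0
-- IRQ taken; context saved, return-PC = 12 --
mismatch: x2: reported 0x5c vs actual 0x1c

BAD = x2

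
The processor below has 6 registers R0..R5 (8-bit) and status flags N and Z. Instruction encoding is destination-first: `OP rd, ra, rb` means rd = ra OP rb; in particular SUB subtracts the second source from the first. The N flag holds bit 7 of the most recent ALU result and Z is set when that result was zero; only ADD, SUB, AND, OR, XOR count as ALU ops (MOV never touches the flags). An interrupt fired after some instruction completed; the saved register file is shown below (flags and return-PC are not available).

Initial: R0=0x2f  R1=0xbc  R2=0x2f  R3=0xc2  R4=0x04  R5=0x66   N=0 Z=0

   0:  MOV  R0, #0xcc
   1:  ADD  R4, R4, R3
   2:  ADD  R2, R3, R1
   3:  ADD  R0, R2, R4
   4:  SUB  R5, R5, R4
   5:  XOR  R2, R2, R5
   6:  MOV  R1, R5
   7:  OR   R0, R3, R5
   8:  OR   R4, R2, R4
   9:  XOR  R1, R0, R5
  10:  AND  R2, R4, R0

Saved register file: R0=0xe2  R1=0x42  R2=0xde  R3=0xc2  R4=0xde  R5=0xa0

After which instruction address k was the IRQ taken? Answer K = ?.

K = 9

after  0: R0=0xcc R1=0xbc R2=0x2f R3=0xc2 R4=0x04 R5=0x66  N=0 Z=0
after  1: R0=0xcc R1=0xbc R2=0x2f R3=0xc2 R4=0xc6 R5=0x66  N=1 Z=0
after  2: R0=0xcc R1=0xbc R2=0x7e R3=0xc2 R4=0xc6 R5=0x66  N=0 Z=0
after  3: R0=0x44 R1=0xbc R2=0x7e R3=0xc2 R4=0xc6 R5=0x66  N=0 Z=0
after  4: R0=0x44 R1=0xbc R2=0x7e R3=0xc2 R4=0xc6 R5=0xa0  N=1 Z=0
after  5: R0=0x44 R1=0xbc R2=0xde R3=0xc2 R4=0xc6 R5=0xa0  N=1 Z=0
after  6: R0=0x44 R1=0xa0 R2=0xde R3=0xc2 R4=0xc6 R5=0xa0  N=1 Z=0
after  7: R0=0xe2 R1=0xa0 R2=0xde R3=0xc2 R4=0xc6 R5=0xa0  N=1 Z=0
after  8: R0=0xe2 R1=0xa0 R2=0xde R3=0xc2 R4=0xde R5=0xa0  N=1 Z=0
after  9: R0=0xe2 R1=0x42 R2=0xde R3=0xc2 R4=0xde R5=0xa0  N=0 Z=0
-- IRQ taken; context saved, return-PC = 10 --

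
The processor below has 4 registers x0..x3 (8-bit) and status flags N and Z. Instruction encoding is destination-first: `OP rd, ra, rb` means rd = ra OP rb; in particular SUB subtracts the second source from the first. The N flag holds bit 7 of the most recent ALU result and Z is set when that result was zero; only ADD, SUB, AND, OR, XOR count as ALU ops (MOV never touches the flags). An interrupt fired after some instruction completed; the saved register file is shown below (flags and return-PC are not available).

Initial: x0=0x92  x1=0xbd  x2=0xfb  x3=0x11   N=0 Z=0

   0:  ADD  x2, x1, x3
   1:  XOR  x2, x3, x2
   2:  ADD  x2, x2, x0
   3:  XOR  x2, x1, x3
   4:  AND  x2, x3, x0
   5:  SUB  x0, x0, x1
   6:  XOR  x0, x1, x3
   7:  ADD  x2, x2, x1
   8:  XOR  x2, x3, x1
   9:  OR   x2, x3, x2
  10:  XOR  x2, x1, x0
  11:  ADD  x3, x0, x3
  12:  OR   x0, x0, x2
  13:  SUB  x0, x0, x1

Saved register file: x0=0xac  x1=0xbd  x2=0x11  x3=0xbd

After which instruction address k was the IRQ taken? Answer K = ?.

K = 11

after  0: x0=0x92 x1=0xbd x2=0xce x3=0x11  N=1 Z=0
after  1: x0=0x92 x1=0xbd x2=0xdf x3=0x11  N=1 Z=0
after  2: x0=0x92 x1=0xbd x2=0x71 x3=0x11  N=0 Z=0
after  3: x0=0x92 x1=0xbd x2=0xac x3=0x11  N=1 Z=0
after  4: x0=0x92 x1=0xbd x2=0x10 x3=0x11  N=0 Z=0
after  5: x0=0xd5 x1=0xbd x2=0x10 x3=0x11  N=1 Z=0
after  6: x0=0xac x1=0xbd x2=0x10 x3=0x11  N=1 Z=0
after  7: x0=0xac x1=0xbd x2=0xcd x3=0x11  N=1 Z=0
after  8: x0=0xac x1=0xbd x2=0xac x3=0x11  N=1 Z=0
after  9: x0=0xac x1=0xbd x2=0xbd x3=0x11  N=1 Z=0
after 10: x0=0xac x1=0xbd x2=0x11 x3=0x11  N=0 Z=0
after 11: x0=0xac x1=0xbd x2=0x11 x3=0xbd  N=1 Z=0
-- IRQ taken; context saved, return-PC = 12 --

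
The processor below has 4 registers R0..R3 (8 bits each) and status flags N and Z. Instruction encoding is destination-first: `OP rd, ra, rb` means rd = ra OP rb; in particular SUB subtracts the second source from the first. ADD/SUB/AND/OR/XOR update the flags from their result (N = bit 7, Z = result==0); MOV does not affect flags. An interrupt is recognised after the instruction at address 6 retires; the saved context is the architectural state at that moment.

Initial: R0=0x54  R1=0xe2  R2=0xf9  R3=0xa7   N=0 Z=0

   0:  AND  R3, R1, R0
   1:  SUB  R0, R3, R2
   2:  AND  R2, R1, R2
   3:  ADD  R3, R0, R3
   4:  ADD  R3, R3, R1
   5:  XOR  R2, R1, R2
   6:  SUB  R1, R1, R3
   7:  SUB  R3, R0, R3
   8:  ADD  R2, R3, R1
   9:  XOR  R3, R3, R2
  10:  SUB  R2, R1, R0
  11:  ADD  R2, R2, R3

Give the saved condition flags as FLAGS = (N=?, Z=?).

FLAGS = (N=0, Z=0)

after  0: R0=0x54 R1=0xe2 R2=0xf9 R3=0x40  N=0 Z=0
after  1: R0=0x47 R1=0xe2 R2=0xf9 R3=0x40  N=0 Z=0
after  2: R0=0x47 R1=0xe2 R2=0xe0 R3=0x40  N=1 Z=0
after  3: R0=0x47 R1=0xe2 R2=0xe0 R3=0x87  N=1 Z=0
after  4: R0=0x47 R1=0xe2 R2=0xe0 R3=0x69  N=0 Z=0
after  5: R0=0x47 R1=0xe2 R2=0x02 R3=0x69  N=0 Z=0
after  6: R0=0x47 R1=0x79 R2=0x02 R3=0x69  N=0 Z=0
-- IRQ taken; context saved, return-PC = 7 --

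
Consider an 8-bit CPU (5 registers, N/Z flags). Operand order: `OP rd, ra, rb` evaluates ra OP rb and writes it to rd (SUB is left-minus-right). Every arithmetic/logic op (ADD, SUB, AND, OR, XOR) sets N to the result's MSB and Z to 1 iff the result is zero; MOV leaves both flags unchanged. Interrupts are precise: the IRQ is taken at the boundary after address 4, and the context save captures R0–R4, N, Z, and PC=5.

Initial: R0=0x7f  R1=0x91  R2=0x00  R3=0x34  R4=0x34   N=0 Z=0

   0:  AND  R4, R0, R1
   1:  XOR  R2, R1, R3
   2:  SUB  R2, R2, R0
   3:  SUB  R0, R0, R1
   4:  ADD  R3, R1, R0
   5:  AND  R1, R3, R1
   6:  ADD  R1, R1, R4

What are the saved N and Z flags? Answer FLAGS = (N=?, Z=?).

FLAGS = (N=0, Z=0)

after  0: R0=0x7f R1=0x91 R2=0x00 R3=0x34 R4=0x11  N=0 Z=0
after  1: R0=0x7f R1=0x91 R2=0xa5 R3=0x34 R4=0x11  N=1 Z=0
after  2: R0=0x7f R1=0x91 R2=0x26 R3=0x34 R4=0x11  N=0 Z=0
after  3: R0=0xee R1=0x91 R2=0x26 R3=0x34 R4=0x11  N=1 Z=0
after  4: R0=0xee R1=0x91 R2=0x26 R3=0x7f R4=0x11  N=0 Z=0
-- IRQ taken; context saved, return-PC = 5 --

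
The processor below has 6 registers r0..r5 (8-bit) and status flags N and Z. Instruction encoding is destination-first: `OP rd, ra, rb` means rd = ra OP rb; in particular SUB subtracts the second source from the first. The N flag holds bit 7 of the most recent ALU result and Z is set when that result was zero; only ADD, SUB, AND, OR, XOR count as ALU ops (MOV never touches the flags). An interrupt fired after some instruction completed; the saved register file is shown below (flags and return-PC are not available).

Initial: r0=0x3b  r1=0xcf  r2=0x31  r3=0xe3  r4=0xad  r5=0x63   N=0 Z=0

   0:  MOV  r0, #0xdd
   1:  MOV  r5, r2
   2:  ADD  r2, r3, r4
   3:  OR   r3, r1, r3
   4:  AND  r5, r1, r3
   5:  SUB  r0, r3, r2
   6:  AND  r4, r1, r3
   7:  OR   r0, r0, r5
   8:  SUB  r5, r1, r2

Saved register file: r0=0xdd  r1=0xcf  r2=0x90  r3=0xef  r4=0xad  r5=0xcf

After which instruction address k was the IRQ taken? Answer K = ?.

K = 4

after  0: r0=0xdd r1=0xcf r2=0x31 r3=0xe3 r4=0xad r5=0x63  N=0 Z=0
after  1: r0=0xdd r1=0xcf r2=0x31 r3=0xe3 r4=0xad r5=0x31  N=0 Z=0
after  2: r0=0xdd r1=0xcf r2=0x90 r3=0xe3 r4=0xad r5=0x31  N=1 Z=0
after  3: r0=0xdd r1=0xcf r2=0x90 r3=0xef r4=0xad r5=0x31  N=1 Z=0
after  4: r0=0xdd r1=0xcf r2=0x90 r3=0xef r4=0xad r5=0xcf  N=1 Z=0
-- IRQ taken; context saved, return-PC = 5 --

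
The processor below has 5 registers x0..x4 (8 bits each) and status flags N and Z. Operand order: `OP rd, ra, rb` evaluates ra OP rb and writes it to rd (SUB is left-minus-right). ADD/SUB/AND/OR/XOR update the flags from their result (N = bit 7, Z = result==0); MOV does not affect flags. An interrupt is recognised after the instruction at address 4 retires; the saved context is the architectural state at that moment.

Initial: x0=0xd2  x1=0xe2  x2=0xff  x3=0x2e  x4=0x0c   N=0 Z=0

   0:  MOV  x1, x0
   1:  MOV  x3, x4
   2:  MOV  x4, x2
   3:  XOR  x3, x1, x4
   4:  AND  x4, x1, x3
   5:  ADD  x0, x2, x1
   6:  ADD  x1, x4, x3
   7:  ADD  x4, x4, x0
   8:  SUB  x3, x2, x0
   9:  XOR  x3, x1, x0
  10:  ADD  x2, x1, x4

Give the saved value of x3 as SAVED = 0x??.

SAVED = 0x2d

after  0: x0=0xd2 x1=0xd2 x2=0xff x3=0x2e x4=0x0c  N=0 Z=0
after  1: x0=0xd2 x1=0xd2 x2=0xff x3=0x0c x4=0x0c  N=0 Z=0
after  2: x0=0xd2 x1=0xd2 x2=0xff x3=0x0c x4=0xff  N=0 Z=0
after  3: x0=0xd2 x1=0xd2 x2=0xff x3=0x2d x4=0xff  N=0 Z=0
after  4: x0=0xd2 x1=0xd2 x2=0xff x3=0x2d x4=0x00  N=0 Z=1
-- IRQ taken; context saved, return-PC = 5 --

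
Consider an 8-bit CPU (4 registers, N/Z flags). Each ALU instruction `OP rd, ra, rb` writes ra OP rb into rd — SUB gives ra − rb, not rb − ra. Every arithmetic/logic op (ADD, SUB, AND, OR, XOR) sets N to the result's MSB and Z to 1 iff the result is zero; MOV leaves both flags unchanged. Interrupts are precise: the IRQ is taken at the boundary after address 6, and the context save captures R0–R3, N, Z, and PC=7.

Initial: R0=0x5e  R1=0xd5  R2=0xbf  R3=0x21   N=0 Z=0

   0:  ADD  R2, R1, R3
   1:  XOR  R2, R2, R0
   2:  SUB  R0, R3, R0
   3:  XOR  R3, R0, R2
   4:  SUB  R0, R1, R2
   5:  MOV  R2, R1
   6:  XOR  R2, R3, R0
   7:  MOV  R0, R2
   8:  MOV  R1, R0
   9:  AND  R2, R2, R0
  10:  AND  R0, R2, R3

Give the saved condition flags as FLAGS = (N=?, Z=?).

after  0: R0=0x5e R1=0xd5 R2=0xf6 R3=0x21  N=1 Z=0
after  1: R0=0x5e R1=0xd5 R2=0xa8 R3=0x21  N=1 Z=0
after  2: R0=0xc3 R1=0xd5 R2=0xa8 R3=0x21  N=1 Z=0
after  3: R0=0xc3 R1=0xd5 R2=0xa8 R3=0x6b  N=0 Z=0
after  4: R0=0x2d R1=0xd5 R2=0xa8 R3=0x6b  N=0 Z=0
after  5: R0=0x2d R1=0xd5 R2=0xd5 R3=0x6b  N=0 Z=0
after  6: R0=0x2d R1=0xd5 R2=0x46 R3=0x6b  N=0 Z=0
-- IRQ taken; context saved, return-PC = 7 --

FLAGS = (N=0, Z=0)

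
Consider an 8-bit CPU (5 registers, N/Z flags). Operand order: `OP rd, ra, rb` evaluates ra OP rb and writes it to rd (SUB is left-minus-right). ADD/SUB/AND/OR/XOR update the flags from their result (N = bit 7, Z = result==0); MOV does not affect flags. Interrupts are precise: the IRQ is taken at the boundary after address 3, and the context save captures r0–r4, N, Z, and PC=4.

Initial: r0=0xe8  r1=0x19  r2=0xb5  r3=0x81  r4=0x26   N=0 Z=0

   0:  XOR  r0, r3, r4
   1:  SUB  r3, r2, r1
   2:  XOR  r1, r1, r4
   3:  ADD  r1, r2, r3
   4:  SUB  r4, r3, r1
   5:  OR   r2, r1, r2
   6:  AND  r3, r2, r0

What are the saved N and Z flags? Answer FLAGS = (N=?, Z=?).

after  0: r0=0xa7 r1=0x19 r2=0xb5 r3=0x81 r4=0x26  N=1 Z=0
after  1: r0=0xa7 r1=0x19 r2=0xb5 r3=0x9c r4=0x26  N=1 Z=0
after  2: r0=0xa7 r1=0x3f r2=0xb5 r3=0x9c r4=0x26  N=0 Z=0
after  3: r0=0xa7 r1=0x51 r2=0xb5 r3=0x9c r4=0x26  N=0 Z=0
-- IRQ taken; context saved, return-PC = 4 --

FLAGS = (N=0, Z=0)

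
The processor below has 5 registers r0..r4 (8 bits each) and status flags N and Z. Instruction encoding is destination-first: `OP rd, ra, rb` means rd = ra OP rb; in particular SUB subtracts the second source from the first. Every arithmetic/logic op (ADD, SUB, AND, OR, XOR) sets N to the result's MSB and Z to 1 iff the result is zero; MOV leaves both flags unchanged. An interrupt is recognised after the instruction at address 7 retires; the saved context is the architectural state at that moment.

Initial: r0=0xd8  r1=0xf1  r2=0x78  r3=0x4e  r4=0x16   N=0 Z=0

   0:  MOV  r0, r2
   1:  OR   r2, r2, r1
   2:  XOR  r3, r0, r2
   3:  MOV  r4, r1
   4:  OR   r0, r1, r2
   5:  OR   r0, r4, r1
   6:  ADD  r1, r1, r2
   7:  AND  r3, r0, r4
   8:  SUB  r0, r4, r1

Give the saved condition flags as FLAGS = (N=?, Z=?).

FLAGS = (N=1, Z=0)

after  0: r0=0x78 r1=0xf1 r2=0x78 r3=0x4e r4=0x16  N=0 Z=0
after  1: r0=0x78 r1=0xf1 r2=0xf9 r3=0x4e r4=0x16  N=1 Z=0
after  2: r0=0x78 r1=0xf1 r2=0xf9 r3=0x81 r4=0x16  N=1 Z=0
after  3: r0=0x78 r1=0xf1 r2=0xf9 r3=0x81 r4=0xf1  N=1 Z=0
after  4: r0=0xf9 r1=0xf1 r2=0xf9 r3=0x81 r4=0xf1  N=1 Z=0
after  5: r0=0xf1 r1=0xf1 r2=0xf9 r3=0x81 r4=0xf1  N=1 Z=0
after  6: r0=0xf1 r1=0xea r2=0xf9 r3=0x81 r4=0xf1  N=1 Z=0
after  7: r0=0xf1 r1=0xea r2=0xf9 r3=0xf1 r4=0xf1  N=1 Z=0
-- IRQ taken; context saved, return-PC = 8 --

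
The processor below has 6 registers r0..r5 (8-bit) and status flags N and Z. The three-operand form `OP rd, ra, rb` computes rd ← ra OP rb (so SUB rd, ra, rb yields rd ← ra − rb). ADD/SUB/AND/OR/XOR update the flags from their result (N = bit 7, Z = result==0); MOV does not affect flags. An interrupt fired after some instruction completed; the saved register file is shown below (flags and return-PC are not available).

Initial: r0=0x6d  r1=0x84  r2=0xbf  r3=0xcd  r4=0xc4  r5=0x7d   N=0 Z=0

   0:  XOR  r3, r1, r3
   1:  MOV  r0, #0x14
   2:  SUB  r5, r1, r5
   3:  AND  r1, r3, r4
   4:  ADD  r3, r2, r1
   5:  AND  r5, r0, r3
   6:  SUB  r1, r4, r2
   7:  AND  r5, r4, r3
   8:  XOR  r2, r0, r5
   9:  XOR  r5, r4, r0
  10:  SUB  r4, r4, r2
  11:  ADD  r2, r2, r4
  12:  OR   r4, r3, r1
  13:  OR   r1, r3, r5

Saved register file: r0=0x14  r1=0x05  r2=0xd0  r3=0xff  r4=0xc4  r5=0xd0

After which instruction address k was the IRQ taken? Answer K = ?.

after  0: r0=0x6d r1=0x84 r2=0xbf r3=0x49 r4=0xc4 r5=0x7d  N=0 Z=0
after  1: r0=0x14 r1=0x84 r2=0xbf r3=0x49 r4=0xc4 r5=0x7d  N=0 Z=0
after  2: r0=0x14 r1=0x84 r2=0xbf r3=0x49 r4=0xc4 r5=0x07  N=0 Z=0
after  3: r0=0x14 r1=0x40 r2=0xbf r3=0x49 r4=0xc4 r5=0x07  N=0 Z=0
after  4: r0=0x14 r1=0x40 r2=0xbf r3=0xff r4=0xc4 r5=0x07  N=1 Z=0
after  5: r0=0x14 r1=0x40 r2=0xbf r3=0xff r4=0xc4 r5=0x14  N=0 Z=0
after  6: r0=0x14 r1=0x05 r2=0xbf r3=0xff r4=0xc4 r5=0x14  N=0 Z=0
after  7: r0=0x14 r1=0x05 r2=0xbf r3=0xff r4=0xc4 r5=0xc4  N=1 Z=0
after  8: r0=0x14 r1=0x05 r2=0xd0 r3=0xff r4=0xc4 r5=0xc4  N=1 Z=0
after  9: r0=0x14 r1=0x05 r2=0xd0 r3=0xff r4=0xc4 r5=0xd0  N=1 Z=0
-- IRQ taken; context saved, return-PC = 10 --

K = 9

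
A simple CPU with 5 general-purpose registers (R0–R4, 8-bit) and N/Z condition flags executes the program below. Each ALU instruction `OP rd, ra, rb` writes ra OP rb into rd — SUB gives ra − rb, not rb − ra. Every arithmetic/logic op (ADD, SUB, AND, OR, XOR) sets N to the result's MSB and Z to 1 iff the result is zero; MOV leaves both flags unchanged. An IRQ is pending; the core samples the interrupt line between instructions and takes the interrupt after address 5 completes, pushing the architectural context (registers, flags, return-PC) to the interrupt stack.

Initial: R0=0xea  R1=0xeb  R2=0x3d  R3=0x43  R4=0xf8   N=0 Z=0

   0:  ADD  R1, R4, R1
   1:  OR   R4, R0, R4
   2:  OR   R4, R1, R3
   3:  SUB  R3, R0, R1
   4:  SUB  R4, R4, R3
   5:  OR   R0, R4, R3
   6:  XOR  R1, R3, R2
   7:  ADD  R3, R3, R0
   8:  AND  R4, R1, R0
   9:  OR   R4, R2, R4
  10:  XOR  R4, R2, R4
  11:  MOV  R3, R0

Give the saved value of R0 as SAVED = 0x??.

SAVED = 0xdf

after  0: R0=0xea R1=0xe3 R2=0x3d R3=0x43 R4=0xf8  N=1 Z=0
after  1: R0=0xea R1=0xe3 R2=0x3d R3=0x43 R4=0xfa  N=1 Z=0
after  2: R0=0xea R1=0xe3 R2=0x3d R3=0x43 R4=0xe3  N=1 Z=0
after  3: R0=0xea R1=0xe3 R2=0x3d R3=0x07 R4=0xe3  N=0 Z=0
after  4: R0=0xea R1=0xe3 R2=0x3d R3=0x07 R4=0xdc  N=1 Z=0
after  5: R0=0xdf R1=0xe3 R2=0x3d R3=0x07 R4=0xdc  N=1 Z=0
-- IRQ taken; context saved, return-PC = 6 --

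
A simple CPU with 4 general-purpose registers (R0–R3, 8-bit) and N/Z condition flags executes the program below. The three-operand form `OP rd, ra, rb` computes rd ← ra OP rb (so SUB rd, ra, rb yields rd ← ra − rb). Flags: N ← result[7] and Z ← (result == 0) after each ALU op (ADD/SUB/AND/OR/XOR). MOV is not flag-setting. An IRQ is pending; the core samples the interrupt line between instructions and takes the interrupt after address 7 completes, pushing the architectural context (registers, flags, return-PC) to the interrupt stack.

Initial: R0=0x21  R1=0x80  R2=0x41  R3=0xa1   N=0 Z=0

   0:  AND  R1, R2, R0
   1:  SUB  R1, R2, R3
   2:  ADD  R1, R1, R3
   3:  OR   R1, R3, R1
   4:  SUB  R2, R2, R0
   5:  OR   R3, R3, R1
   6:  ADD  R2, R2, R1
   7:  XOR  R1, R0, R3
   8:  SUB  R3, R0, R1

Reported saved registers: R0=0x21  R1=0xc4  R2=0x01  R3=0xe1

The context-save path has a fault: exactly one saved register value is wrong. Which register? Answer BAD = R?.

BAD = R1

after  0: R0=0x21 R1=0x01 R2=0x41 R3=0xa1  N=0 Z=0
after  1: R0=0x21 R1=0xa0 R2=0x41 R3=0xa1  N=1 Z=0
after  2: R0=0x21 R1=0x41 R2=0x41 R3=0xa1  N=0 Z=0
after  3: R0=0x21 R1=0xe1 R2=0x41 R3=0xa1  N=1 Z=0
after  4: R0=0x21 R1=0xe1 R2=0x20 R3=0xa1  N=0 Z=0
after  5: R0=0x21 R1=0xe1 R2=0x20 R3=0xe1  N=1 Z=0
after  6: R0=0x21 R1=0xe1 R2=0x01 R3=0xe1  N=0 Z=0
after  7: R0=0x21 R1=0xc0 R2=0x01 R3=0xe1  N=1 Z=0
-- IRQ taken; context saved, return-PC = 8 --
mismatch: R1: reported 0xc4 vs actual 0xc0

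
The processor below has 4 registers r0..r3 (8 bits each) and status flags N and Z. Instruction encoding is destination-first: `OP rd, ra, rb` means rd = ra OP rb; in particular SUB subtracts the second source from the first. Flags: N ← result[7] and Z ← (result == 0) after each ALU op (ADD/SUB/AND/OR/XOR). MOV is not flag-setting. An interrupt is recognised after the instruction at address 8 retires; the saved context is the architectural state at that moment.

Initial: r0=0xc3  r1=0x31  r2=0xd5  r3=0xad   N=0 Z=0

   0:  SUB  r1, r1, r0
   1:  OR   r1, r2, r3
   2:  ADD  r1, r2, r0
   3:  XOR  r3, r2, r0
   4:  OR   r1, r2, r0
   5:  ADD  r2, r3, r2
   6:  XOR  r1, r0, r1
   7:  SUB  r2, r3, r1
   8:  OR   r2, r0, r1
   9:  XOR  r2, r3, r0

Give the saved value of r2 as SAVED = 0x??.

after  0: r0=0xc3 r1=0x6e r2=0xd5 r3=0xad  N=0 Z=0
after  1: r0=0xc3 r1=0xfd r2=0xd5 r3=0xad  N=1 Z=0
after  2: r0=0xc3 r1=0x98 r2=0xd5 r3=0xad  N=1 Z=0
after  3: r0=0xc3 r1=0x98 r2=0xd5 r3=0x16  N=0 Z=0
after  4: r0=0xc3 r1=0xd7 r2=0xd5 r3=0x16  N=1 Z=0
after  5: r0=0xc3 r1=0xd7 r2=0xeb r3=0x16  N=1 Z=0
after  6: r0=0xc3 r1=0x14 r2=0xeb r3=0x16  N=0 Z=0
after  7: r0=0xc3 r1=0x14 r2=0x02 r3=0x16  N=0 Z=0
after  8: r0=0xc3 r1=0x14 r2=0xd7 r3=0x16  N=1 Z=0
-- IRQ taken; context saved, return-PC = 9 --

SAVED = 0xd7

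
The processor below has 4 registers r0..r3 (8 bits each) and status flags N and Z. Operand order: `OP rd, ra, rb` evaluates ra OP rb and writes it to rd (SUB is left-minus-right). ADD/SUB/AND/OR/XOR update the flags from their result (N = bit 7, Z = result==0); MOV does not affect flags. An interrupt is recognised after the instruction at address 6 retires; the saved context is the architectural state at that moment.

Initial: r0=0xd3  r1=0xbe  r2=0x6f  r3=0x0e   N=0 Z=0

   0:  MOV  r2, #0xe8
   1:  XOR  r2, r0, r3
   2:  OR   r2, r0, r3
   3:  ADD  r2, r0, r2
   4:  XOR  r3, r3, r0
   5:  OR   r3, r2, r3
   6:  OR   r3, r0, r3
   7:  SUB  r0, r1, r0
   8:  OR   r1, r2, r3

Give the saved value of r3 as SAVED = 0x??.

after  0: r0=0xd3 r1=0xbe r2=0xe8 r3=0x0e  N=0 Z=0
after  1: r0=0xd3 r1=0xbe r2=0xdd r3=0x0e  N=1 Z=0
after  2: r0=0xd3 r1=0xbe r2=0xdf r3=0x0e  N=1 Z=0
after  3: r0=0xd3 r1=0xbe r2=0xb2 r3=0x0e  N=1 Z=0
after  4: r0=0xd3 r1=0xbe r2=0xb2 r3=0xdd  N=1 Z=0
after  5: r0=0xd3 r1=0xbe r2=0xb2 r3=0xff  N=1 Z=0
after  6: r0=0xd3 r1=0xbe r2=0xb2 r3=0xff  N=1 Z=0
-- IRQ taken; context saved, return-PC = 7 --

SAVED = 0xff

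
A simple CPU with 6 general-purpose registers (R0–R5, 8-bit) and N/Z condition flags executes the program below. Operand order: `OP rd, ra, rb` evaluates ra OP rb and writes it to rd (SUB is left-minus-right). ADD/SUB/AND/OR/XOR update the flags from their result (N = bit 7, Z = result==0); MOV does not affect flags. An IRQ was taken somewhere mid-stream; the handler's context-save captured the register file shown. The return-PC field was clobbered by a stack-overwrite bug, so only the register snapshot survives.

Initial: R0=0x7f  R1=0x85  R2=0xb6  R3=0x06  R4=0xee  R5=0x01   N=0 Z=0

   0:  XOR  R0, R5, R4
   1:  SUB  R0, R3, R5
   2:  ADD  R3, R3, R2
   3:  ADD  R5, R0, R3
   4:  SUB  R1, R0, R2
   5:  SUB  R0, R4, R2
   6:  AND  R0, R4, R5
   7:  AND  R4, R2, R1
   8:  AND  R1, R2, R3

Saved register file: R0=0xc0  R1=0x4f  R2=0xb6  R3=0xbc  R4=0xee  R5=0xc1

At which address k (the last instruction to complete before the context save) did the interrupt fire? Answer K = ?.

K = 6

after  0: R0=0xef R1=0x85 R2=0xb6 R3=0x06 R4=0xee R5=0x01  N=1 Z=0
after  1: R0=0x05 R1=0x85 R2=0xb6 R3=0x06 R4=0xee R5=0x01  N=0 Z=0
after  2: R0=0x05 R1=0x85 R2=0xb6 R3=0xbc R4=0xee R5=0x01  N=1 Z=0
after  3: R0=0x05 R1=0x85 R2=0xb6 R3=0xbc R4=0xee R5=0xc1  N=1 Z=0
after  4: R0=0x05 R1=0x4f R2=0xb6 R3=0xbc R4=0xee R5=0xc1  N=0 Z=0
after  5: R0=0x38 R1=0x4f R2=0xb6 R3=0xbc R4=0xee R5=0xc1  N=0 Z=0
after  6: R0=0xc0 R1=0x4f R2=0xb6 R3=0xbc R4=0xee R5=0xc1  N=1 Z=0
-- IRQ taken; context saved, return-PC = 7 --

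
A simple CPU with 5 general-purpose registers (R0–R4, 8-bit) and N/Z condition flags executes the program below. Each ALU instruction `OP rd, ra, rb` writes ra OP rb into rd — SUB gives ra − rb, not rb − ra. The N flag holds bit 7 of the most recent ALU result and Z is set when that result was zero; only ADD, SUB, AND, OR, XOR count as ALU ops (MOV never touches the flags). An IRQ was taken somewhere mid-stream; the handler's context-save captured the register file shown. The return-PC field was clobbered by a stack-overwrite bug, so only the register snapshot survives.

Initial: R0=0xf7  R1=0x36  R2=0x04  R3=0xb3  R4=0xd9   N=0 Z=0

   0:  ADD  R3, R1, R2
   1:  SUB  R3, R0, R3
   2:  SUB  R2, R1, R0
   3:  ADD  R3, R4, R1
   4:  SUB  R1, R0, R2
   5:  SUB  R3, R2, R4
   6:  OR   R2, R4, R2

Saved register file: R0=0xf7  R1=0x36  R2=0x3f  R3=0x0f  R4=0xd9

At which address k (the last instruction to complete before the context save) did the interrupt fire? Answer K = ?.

K = 3

after  0: R0=0xf7 R1=0x36 R2=0x04 R3=0x3a R4=0xd9  N=0 Z=0
after  1: R0=0xf7 R1=0x36 R2=0x04 R3=0xbd R4=0xd9  N=1 Z=0
after  2: R0=0xf7 R1=0x36 R2=0x3f R3=0xbd R4=0xd9  N=0 Z=0
after  3: R0=0xf7 R1=0x36 R2=0x3f R3=0x0f R4=0xd9  N=0 Z=0
-- IRQ taken; context saved, return-PC = 4 --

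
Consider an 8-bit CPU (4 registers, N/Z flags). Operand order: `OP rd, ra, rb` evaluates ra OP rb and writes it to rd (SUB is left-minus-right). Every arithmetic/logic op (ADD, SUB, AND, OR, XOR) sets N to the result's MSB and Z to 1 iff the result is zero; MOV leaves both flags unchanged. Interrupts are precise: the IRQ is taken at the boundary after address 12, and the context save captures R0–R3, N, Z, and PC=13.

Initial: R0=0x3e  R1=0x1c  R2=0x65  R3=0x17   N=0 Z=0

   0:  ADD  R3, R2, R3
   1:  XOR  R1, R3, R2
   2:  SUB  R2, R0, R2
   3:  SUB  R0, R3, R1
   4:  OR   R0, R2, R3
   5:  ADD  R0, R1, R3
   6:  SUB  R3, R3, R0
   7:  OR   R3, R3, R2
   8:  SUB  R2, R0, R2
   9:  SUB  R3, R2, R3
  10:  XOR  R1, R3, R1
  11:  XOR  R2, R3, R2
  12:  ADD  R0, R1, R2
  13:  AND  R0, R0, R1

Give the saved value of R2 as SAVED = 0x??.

after  0: R0=0x3e R1=0x1c R2=0x65 R3=0x7c  N=0 Z=0
after  1: R0=0x3e R1=0x19 R2=0x65 R3=0x7c  N=0 Z=0
after  2: R0=0x3e R1=0x19 R2=0xd9 R3=0x7c  N=1 Z=0
after  3: R0=0x63 R1=0x19 R2=0xd9 R3=0x7c  N=0 Z=0
after  4: R0=0xfd R1=0x19 R2=0xd9 R3=0x7c  N=1 Z=0
after  5: R0=0x95 R1=0x19 R2=0xd9 R3=0x7c  N=1 Z=0
after  6: R0=0x95 R1=0x19 R2=0xd9 R3=0xe7  N=1 Z=0
after  7: R0=0x95 R1=0x19 R2=0xd9 R3=0xff  N=1 Z=0
after  8: R0=0x95 R1=0x19 R2=0xbc R3=0xff  N=1 Z=0
after  9: R0=0x95 R1=0x19 R2=0xbc R3=0xbd  N=1 Z=0
after 10: R0=0x95 R1=0xa4 R2=0xbc R3=0xbd  N=1 Z=0
after 11: R0=0x95 R1=0xa4 R2=0x01 R3=0xbd  N=0 Z=0
after 12: R0=0xa5 R1=0xa4 R2=0x01 R3=0xbd  N=1 Z=0
-- IRQ taken; context saved, return-PC = 13 --

SAVED = 0x01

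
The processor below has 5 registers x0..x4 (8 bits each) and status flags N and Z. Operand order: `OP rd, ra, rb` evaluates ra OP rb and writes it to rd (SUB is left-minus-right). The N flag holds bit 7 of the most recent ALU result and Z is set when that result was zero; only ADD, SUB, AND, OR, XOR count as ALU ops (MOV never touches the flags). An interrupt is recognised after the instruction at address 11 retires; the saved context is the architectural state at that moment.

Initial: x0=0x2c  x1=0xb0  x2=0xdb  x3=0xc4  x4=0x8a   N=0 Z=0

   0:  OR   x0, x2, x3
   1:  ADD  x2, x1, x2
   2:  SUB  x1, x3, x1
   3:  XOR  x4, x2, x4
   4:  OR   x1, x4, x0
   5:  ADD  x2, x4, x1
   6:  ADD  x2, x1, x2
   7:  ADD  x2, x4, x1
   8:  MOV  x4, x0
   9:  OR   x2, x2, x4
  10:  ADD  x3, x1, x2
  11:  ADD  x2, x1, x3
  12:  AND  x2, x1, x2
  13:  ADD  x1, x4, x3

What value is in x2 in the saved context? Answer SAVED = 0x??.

SAVED = 0xbd

after  0: x0=0xdf x1=0xb0 x2=0xdb x3=0xc4 x4=0x8a  N=1 Z=0
after  1: x0=0xdf x1=0xb0 x2=0x8b x3=0xc4 x4=0x8a  N=1 Z=0
after  2: x0=0xdf x1=0x14 x2=0x8b x3=0xc4 x4=0x8a  N=0 Z=0
after  3: x0=0xdf x1=0x14 x2=0x8b x3=0xc4 x4=0x01  N=0 Z=0
after  4: x0=0xdf x1=0xdf x2=0x8b x3=0xc4 x4=0x01  N=1 Z=0
after  5: x0=0xdf x1=0xdf x2=0xe0 x3=0xc4 x4=0x01  N=1 Z=0
after  6: x0=0xdf x1=0xdf x2=0xbf x3=0xc4 x4=0x01  N=1 Z=0
after  7: x0=0xdf x1=0xdf x2=0xe0 x3=0xc4 x4=0x01  N=1 Z=0
after  8: x0=0xdf x1=0xdf x2=0xe0 x3=0xc4 x4=0xdf  N=1 Z=0
after  9: x0=0xdf x1=0xdf x2=0xff x3=0xc4 x4=0xdf  N=1 Z=0
after 10: x0=0xdf x1=0xdf x2=0xff x3=0xde x4=0xdf  N=1 Z=0
after 11: x0=0xdf x1=0xdf x2=0xbd x3=0xde x4=0xdf  N=1 Z=0
-- IRQ taken; context saved, return-PC = 12 --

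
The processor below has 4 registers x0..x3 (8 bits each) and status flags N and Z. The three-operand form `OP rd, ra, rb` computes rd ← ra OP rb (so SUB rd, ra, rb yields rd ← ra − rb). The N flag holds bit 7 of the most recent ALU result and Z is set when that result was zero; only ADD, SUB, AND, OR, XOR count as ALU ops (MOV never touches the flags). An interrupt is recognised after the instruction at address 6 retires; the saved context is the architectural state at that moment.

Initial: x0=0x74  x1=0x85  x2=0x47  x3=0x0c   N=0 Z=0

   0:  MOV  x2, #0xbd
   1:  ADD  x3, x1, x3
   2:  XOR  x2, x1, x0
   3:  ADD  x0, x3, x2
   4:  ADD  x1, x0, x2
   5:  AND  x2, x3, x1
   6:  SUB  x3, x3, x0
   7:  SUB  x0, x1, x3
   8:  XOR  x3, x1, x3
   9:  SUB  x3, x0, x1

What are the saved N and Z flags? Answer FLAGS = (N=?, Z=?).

FLAGS = (N=0, Z=0)

after  0: x0=0x74 x1=0x85 x2=0xbd x3=0x0c  N=0 Z=0
after  1: x0=0x74 x1=0x85 x2=0xbd x3=0x91  N=1 Z=0
after  2: x0=0x74 x1=0x85 x2=0xf1 x3=0x91  N=1 Z=0
after  3: x0=0x82 x1=0x85 x2=0xf1 x3=0x91  N=1 Z=0
after  4: x0=0x82 x1=0x73 x2=0xf1 x3=0x91  N=0 Z=0
after  5: x0=0x82 x1=0x73 x2=0x11 x3=0x91  N=0 Z=0
after  6: x0=0x82 x1=0x73 x2=0x11 x3=0x0f  N=0 Z=0
-- IRQ taken; context saved, return-PC = 7 --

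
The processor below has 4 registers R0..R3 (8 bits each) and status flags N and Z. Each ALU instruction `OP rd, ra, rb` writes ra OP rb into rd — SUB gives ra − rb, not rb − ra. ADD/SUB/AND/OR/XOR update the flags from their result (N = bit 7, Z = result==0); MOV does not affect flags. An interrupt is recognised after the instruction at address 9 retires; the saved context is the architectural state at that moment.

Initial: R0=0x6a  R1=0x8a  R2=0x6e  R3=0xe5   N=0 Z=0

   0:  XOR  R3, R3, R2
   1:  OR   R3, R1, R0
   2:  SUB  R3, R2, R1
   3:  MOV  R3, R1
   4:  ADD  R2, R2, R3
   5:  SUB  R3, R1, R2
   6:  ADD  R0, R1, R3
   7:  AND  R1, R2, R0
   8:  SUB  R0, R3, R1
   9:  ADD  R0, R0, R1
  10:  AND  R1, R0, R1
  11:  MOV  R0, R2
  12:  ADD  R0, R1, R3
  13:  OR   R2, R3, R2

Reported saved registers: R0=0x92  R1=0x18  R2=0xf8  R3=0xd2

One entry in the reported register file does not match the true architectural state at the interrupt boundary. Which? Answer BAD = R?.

BAD = R3

after  0: R0=0x6a R1=0x8a R2=0x6e R3=0x8b  N=1 Z=0
after  1: R0=0x6a R1=0x8a R2=0x6e R3=0xea  N=1 Z=0
after  2: R0=0x6a R1=0x8a R2=0x6e R3=0xe4  N=1 Z=0
after  3: R0=0x6a R1=0x8a R2=0x6e R3=0x8a  N=1 Z=0
after  4: R0=0x6a R1=0x8a R2=0xf8 R3=0x8a  N=1 Z=0
after  5: R0=0x6a R1=0x8a R2=0xf8 R3=0x92  N=1 Z=0
after  6: R0=0x1c R1=0x8a R2=0xf8 R3=0x92  N=0 Z=0
after  7: R0=0x1c R1=0x18 R2=0xf8 R3=0x92  N=0 Z=0
after  8: R0=0x7a R1=0x18 R2=0xf8 R3=0x92  N=0 Z=0
after  9: R0=0x92 R1=0x18 R2=0xf8 R3=0x92  N=1 Z=0
-- IRQ taken; context saved, return-PC = 10 --
mismatch: R3: reported 0xd2 vs actual 0x92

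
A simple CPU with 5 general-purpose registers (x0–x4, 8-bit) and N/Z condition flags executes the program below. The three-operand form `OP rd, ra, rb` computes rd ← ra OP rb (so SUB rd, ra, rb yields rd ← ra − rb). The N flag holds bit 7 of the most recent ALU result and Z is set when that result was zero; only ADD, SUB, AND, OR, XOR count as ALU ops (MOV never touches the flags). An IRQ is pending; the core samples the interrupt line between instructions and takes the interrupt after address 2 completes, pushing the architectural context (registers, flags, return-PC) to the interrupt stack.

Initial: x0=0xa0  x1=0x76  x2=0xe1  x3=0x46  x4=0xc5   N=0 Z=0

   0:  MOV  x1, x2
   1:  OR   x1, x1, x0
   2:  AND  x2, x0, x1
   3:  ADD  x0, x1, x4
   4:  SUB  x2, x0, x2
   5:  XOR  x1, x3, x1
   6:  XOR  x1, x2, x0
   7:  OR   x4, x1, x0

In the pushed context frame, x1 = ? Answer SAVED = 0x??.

after  0: x0=0xa0 x1=0xe1 x2=0xe1 x3=0x46 x4=0xc5  N=0 Z=0
after  1: x0=0xa0 x1=0xe1 x2=0xe1 x3=0x46 x4=0xc5  N=1 Z=0
after  2: x0=0xa0 x1=0xe1 x2=0xa0 x3=0x46 x4=0xc5  N=1 Z=0
-- IRQ taken; context saved, return-PC = 3 --

SAVED = 0xe1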